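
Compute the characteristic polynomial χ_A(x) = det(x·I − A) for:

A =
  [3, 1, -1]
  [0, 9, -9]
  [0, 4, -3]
x^3 - 9*x^2 + 27*x - 27

Expanding det(x·I − A) (e.g. by cofactor expansion or by noting that A is similar to its Jordan form J, which has the same characteristic polynomial as A) gives
  χ_A(x) = x^3 - 9*x^2 + 27*x - 27
which factors as (x - 3)^3. The eigenvalues (with algebraic multiplicities) are λ = 3 with multiplicity 3.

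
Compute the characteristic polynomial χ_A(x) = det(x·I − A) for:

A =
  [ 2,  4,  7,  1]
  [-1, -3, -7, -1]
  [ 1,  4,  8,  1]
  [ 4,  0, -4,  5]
x^4 - 12*x^3 + 46*x^2 - 60*x + 25

Expanding det(x·I − A) (e.g. by cofactor expansion or by noting that A is similar to its Jordan form J, which has the same characteristic polynomial as A) gives
  χ_A(x) = x^4 - 12*x^3 + 46*x^2 - 60*x + 25
which factors as (x - 5)^2*(x - 1)^2. The eigenvalues (with algebraic multiplicities) are λ = 1 with multiplicity 2, λ = 5 with multiplicity 2.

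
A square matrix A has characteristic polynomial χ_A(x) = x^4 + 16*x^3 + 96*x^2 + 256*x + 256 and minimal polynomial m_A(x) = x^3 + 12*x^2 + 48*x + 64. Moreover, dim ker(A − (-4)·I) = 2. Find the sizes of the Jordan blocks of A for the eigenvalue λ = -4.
Block sizes for λ = -4: [3, 1]

Step 1 — from the characteristic polynomial, algebraic multiplicity of λ = -4 is 4. From dim ker(A − (-4)·I) = 2, there are exactly 2 Jordan blocks for λ = -4.
Step 2 — from the minimal polynomial, the factor (x + 4)^3 tells us the largest block for λ = -4 has size 3.
Step 3 — with total size 4, 2 blocks, and largest block 3, the block sizes (in nonincreasing order) are [3, 1].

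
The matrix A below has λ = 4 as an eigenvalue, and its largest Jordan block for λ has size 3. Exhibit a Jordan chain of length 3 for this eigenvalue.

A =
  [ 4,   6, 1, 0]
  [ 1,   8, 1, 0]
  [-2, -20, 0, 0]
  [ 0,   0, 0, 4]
A Jordan chain for λ = 4 of length 3:
v_1 = (4, 2, -12, 0)ᵀ
v_2 = (0, 1, -2, 0)ᵀ
v_3 = (1, 0, 0, 0)ᵀ

Let N = A − (4)·I. We want v_3 with N^3 v_3 = 0 but N^2 v_3 ≠ 0; then v_{j-1} := N · v_j for j = 3, …, 2.

Pick v_3 = (1, 0, 0, 0)ᵀ.
Then v_2 = N · v_3 = (0, 1, -2, 0)ᵀ.
Then v_1 = N · v_2 = (4, 2, -12, 0)ᵀ.

Sanity check: (A − (4)·I) v_1 = (0, 0, 0, 0)ᵀ = 0. ✓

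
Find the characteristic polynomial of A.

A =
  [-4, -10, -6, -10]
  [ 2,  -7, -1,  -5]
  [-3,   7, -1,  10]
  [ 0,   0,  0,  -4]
x^4 + 16*x^3 + 96*x^2 + 256*x + 256

Expanding det(x·I − A) (e.g. by cofactor expansion or by noting that A is similar to its Jordan form J, which has the same characteristic polynomial as A) gives
  χ_A(x) = x^4 + 16*x^3 + 96*x^2 + 256*x + 256
which factors as (x + 4)^4. The eigenvalues (with algebraic multiplicities) are λ = -4 with multiplicity 4.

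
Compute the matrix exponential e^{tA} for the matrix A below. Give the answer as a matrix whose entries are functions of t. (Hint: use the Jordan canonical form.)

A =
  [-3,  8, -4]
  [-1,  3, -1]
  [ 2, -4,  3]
e^{tA} =
  [-4*t*exp(t) + exp(t), 8*t*exp(t), -4*t*exp(t)]
  [-t*exp(t), 2*t*exp(t) + exp(t), -t*exp(t)]
  [2*t*exp(t), -4*t*exp(t), 2*t*exp(t) + exp(t)]

Strategy: write A = P · J · P⁻¹ where J is a Jordan canonical form, so e^{tA} = P · e^{tJ} · P⁻¹, and e^{tJ} can be computed block-by-block.

A has Jordan form
J =
  [1, 1, 0]
  [0, 1, 0]
  [0, 0, 1]
(up to reordering of blocks).

Per-block formulas:
  For a 2×2 Jordan block J_2(1): exp(t · J_2(1)) = e^(1t)·(I + t·N), where N is the 2×2 nilpotent shift.
  For a 1×1 block at λ = 1: exp(t · [1]) = [e^(1t)].

After assembling e^{tJ} and conjugating by P, we get:

e^{tA} =
  [-4*t*exp(t) + exp(t), 8*t*exp(t), -4*t*exp(t)]
  [-t*exp(t), 2*t*exp(t) + exp(t), -t*exp(t)]
  [2*t*exp(t), -4*t*exp(t), 2*t*exp(t) + exp(t)]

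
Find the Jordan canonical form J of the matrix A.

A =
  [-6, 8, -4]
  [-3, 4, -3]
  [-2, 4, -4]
J_2(-2) ⊕ J_1(-2)

The characteristic polynomial is
  det(x·I − A) = x^3 + 6*x^2 + 12*x + 8 = (x + 2)^3

Eigenvalues and multiplicities (the geometric multiplicity of λ is n − rank(A − λI), which equals the number of Jordan blocks for λ):
  λ = -2: algebraic multiplicity = 3, geometric multiplicity = 2

Determining the block sizes for each eigenvalue:
  λ = -2: 2 blocks summing to 3 forces exactly one block of size 2 and the rest size 1 → block sizes [2, 1]

Assembling the blocks gives a Jordan form
J =
  [-2,  1,  0]
  [ 0, -2,  0]
  [ 0,  0, -2]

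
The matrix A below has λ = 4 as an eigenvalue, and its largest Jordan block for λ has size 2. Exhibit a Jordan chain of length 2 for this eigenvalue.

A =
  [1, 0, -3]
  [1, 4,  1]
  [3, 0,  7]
A Jordan chain for λ = 4 of length 2:
v_1 = (-3, 1, 3)ᵀ
v_2 = (1, 0, 0)ᵀ

Let N = A − (4)·I. We want v_2 with N^2 v_2 = 0 but N^1 v_2 ≠ 0; then v_{j-1} := N · v_j for j = 2, …, 2.

Pick v_2 = (1, 0, 0)ᵀ.
Then v_1 = N · v_2 = (-3, 1, 3)ᵀ.

Sanity check: (A − (4)·I) v_1 = (0, 0, 0)ᵀ = 0. ✓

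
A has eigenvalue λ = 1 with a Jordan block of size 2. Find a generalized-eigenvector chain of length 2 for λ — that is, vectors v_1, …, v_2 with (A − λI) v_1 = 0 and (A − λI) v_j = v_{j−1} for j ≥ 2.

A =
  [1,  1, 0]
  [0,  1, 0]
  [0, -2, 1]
A Jordan chain for λ = 1 of length 2:
v_1 = (1, 0, -2)ᵀ
v_2 = (0, 1, 0)ᵀ

Let N = A − (1)·I. We want v_2 with N^2 v_2 = 0 but N^1 v_2 ≠ 0; then v_{j-1} := N · v_j for j = 2, …, 2.

Pick v_2 = (0, 1, 0)ᵀ.
Then v_1 = N · v_2 = (1, 0, -2)ᵀ.

Sanity check: (A − (1)·I) v_1 = (0, 0, 0)ᵀ = 0. ✓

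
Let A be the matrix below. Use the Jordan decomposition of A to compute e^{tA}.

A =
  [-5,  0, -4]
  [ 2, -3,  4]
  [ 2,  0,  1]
e^{tA} =
  [-exp(-t) + 2*exp(-3*t), 0, -2*exp(-t) + 2*exp(-3*t)]
  [exp(-t) - exp(-3*t), exp(-3*t), 2*exp(-t) - 2*exp(-3*t)]
  [exp(-t) - exp(-3*t), 0, 2*exp(-t) - exp(-3*t)]

Strategy: write A = P · J · P⁻¹ where J is a Jordan canonical form, so e^{tA} = P · e^{tJ} · P⁻¹, and e^{tJ} can be computed block-by-block.

A has Jordan form
J =
  [-3,  0,  0]
  [ 0, -3,  0]
  [ 0,  0, -1]
(up to reordering of blocks).

Per-block formulas:
  For a 1×1 block at λ = -1: exp(t · [-1]) = [e^(-1t)].
  For a 1×1 block at λ = -3: exp(t · [-3]) = [e^(-3t)].

After assembling e^{tJ} and conjugating by P, we get:

e^{tA} =
  [-exp(-t) + 2*exp(-3*t), 0, -2*exp(-t) + 2*exp(-3*t)]
  [exp(-t) - exp(-3*t), exp(-3*t), 2*exp(-t) - 2*exp(-3*t)]
  [exp(-t) - exp(-3*t), 0, 2*exp(-t) - exp(-3*t)]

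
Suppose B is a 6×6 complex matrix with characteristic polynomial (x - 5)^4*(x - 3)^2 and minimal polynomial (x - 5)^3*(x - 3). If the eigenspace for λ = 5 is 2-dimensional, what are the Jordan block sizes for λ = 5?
Block sizes for λ = 5: [3, 1]

Step 1 — from the characteristic polynomial, algebraic multiplicity of λ = 5 is 4. From dim ker(B − (5)·I) = 2, there are exactly 2 Jordan blocks for λ = 5.
Step 2 — from the minimal polynomial, the factor (x − 5)^3 tells us the largest block for λ = 5 has size 3.
Step 3 — with total size 4, 2 blocks, and largest block 3, the block sizes (in nonincreasing order) are [3, 1].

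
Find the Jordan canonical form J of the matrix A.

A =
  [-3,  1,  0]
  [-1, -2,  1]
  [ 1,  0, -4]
J_3(-3)

The characteristic polynomial is
  det(x·I − A) = x^3 + 9*x^2 + 27*x + 27 = (x + 3)^3

Eigenvalues and multiplicities (the geometric multiplicity of λ is n − rank(A − λI), which equals the number of Jordan blocks for λ):
  λ = -3: algebraic multiplicity = 3, geometric multiplicity = 1

Determining the block sizes for each eigenvalue:
  λ = -3: one block (gm = 1), so the single block has size am = 3 → block sizes [3]

Assembling the blocks gives a Jordan form
J =
  [-3,  1,  0]
  [ 0, -3,  1]
  [ 0,  0, -3]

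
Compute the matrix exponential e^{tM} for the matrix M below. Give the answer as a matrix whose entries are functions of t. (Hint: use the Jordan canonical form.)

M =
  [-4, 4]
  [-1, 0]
e^{tM} =
  [-2*t*exp(-2*t) + exp(-2*t), 4*t*exp(-2*t)]
  [-t*exp(-2*t), 2*t*exp(-2*t) + exp(-2*t)]

Strategy: write M = P · J · P⁻¹ where J is a Jordan canonical form, so e^{tM} = P · e^{tJ} · P⁻¹, and e^{tJ} can be computed block-by-block.

M has Jordan form
J =
  [-2,  1]
  [ 0, -2]
(up to reordering of blocks).

Per-block formulas:
  For a 2×2 Jordan block J_2(-2): exp(t · J_2(-2)) = e^(-2t)·(I + t·N), where N is the 2×2 nilpotent shift.

After assembling e^{tJ} and conjugating by P, we get:

e^{tM} =
  [-2*t*exp(-2*t) + exp(-2*t), 4*t*exp(-2*t)]
  [-t*exp(-2*t), 2*t*exp(-2*t) + exp(-2*t)]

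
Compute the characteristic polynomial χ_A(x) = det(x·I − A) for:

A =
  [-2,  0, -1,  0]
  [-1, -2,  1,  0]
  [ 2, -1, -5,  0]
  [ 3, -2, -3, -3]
x^4 + 12*x^3 + 54*x^2 + 108*x + 81

Expanding det(x·I − A) (e.g. by cofactor expansion or by noting that A is similar to its Jordan form J, which has the same characteristic polynomial as A) gives
  χ_A(x) = x^4 + 12*x^3 + 54*x^2 + 108*x + 81
which factors as (x + 3)^4. The eigenvalues (with algebraic multiplicities) are λ = -3 with multiplicity 4.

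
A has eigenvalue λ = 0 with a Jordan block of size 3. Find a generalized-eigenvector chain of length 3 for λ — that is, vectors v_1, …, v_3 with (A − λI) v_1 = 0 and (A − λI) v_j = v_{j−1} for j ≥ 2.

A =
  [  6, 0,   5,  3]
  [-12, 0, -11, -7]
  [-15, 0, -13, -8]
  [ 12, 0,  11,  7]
A Jordan chain for λ = 0 of length 3:
v_1 = (-3, 9, 9, -9)ᵀ
v_2 = (6, -12, -15, 12)ᵀ
v_3 = (1, 0, 0, 0)ᵀ

Let N = A − (0)·I. We want v_3 with N^3 v_3 = 0 but N^2 v_3 ≠ 0; then v_{j-1} := N · v_j for j = 3, …, 2.

Pick v_3 = (1, 0, 0, 0)ᵀ.
Then v_2 = N · v_3 = (6, -12, -15, 12)ᵀ.
Then v_1 = N · v_2 = (-3, 9, 9, -9)ᵀ.

Sanity check: (A − (0)·I) v_1 = (0, 0, 0, 0)ᵀ = 0. ✓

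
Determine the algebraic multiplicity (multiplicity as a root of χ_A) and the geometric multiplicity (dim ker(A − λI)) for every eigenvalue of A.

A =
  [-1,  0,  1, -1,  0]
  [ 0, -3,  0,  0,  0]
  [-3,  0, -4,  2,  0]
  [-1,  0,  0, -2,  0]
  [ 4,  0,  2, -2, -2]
λ = -3: alg = 2, geom = 2; λ = -2: alg = 3, geom = 2

Step 1 — factor the characteristic polynomial to read off the algebraic multiplicities:
  χ_A(x) = (x + 2)^3*(x + 3)^2

Step 2 — compute geometric multiplicities via the rank-nullity identity g(λ) = n − rank(A − λI):
  rank(A − (-3)·I) = 3, so dim ker(A − (-3)·I) = n − 3 = 2
  rank(A − (-2)·I) = 3, so dim ker(A − (-2)·I) = n − 3 = 2

Summary:
  λ = -3: algebraic multiplicity = 2, geometric multiplicity = 2
  λ = -2: algebraic multiplicity = 3, geometric multiplicity = 2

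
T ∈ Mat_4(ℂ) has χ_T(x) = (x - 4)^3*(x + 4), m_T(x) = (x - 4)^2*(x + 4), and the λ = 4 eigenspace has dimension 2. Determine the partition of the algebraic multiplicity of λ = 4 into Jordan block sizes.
Block sizes for λ = 4: [2, 1]

Step 1 — from the characteristic polynomial, algebraic multiplicity of λ = 4 is 3. From dim ker(T − (4)·I) = 2, there are exactly 2 Jordan blocks for λ = 4.
Step 2 — from the minimal polynomial, the factor (x − 4)^2 tells us the largest block for λ = 4 has size 2.
Step 3 — with total size 3, 2 blocks, and largest block 2, the block sizes (in nonincreasing order) are [2, 1].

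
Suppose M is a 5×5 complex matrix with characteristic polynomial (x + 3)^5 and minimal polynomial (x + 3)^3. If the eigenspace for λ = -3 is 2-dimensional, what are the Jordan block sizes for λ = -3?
Block sizes for λ = -3: [3, 2]

Step 1 — from the characteristic polynomial, algebraic multiplicity of λ = -3 is 5. From dim ker(M − (-3)·I) = 2, there are exactly 2 Jordan blocks for λ = -3.
Step 2 — from the minimal polynomial, the factor (x + 3)^3 tells us the largest block for λ = -3 has size 3.
Step 3 — with total size 5, 2 blocks, and largest block 3, the block sizes (in nonincreasing order) are [3, 2].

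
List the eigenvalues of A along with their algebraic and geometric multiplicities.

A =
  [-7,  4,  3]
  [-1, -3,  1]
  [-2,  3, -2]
λ = -4: alg = 3, geom = 1

Step 1 — factor the characteristic polynomial to read off the algebraic multiplicities:
  χ_A(x) = (x + 4)^3

Step 2 — compute geometric multiplicities via the rank-nullity identity g(λ) = n − rank(A − λI):
  rank(A − (-4)·I) = 2, so dim ker(A − (-4)·I) = n − 2 = 1

Summary:
  λ = -4: algebraic multiplicity = 3, geometric multiplicity = 1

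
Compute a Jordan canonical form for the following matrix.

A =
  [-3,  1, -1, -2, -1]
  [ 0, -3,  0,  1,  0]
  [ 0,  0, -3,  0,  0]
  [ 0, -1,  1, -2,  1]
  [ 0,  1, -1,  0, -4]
J_3(-3) ⊕ J_1(-3) ⊕ J_1(-3)

The characteristic polynomial is
  det(x·I − A) = x^5 + 15*x^4 + 90*x^3 + 270*x^2 + 405*x + 243 = (x + 3)^5

Eigenvalues and multiplicities (the geometric multiplicity of λ is n − rank(A − λI), which equals the number of Jordan blocks for λ):
  λ = -3: algebraic multiplicity = 5, geometric multiplicity = 3

Determining the block sizes for each eigenvalue:
  λ = -3: with am = 5 and gm = 3, the partition is not yet determined (e.g. several partitions of 5 into 3 parts exist). Let N = A − (-3)·I. Computing rank(N^1) = 2, rank(N^2) = 1, rank(N^3) = 0; the number of blocks of size ≥ j is rank(N^{j−1}) − rank(N^j), giving [3, 1, 1]. So we have 1 block(s) of size 3, 2 block(s) of size 1 → block sizes [3, 1, 1]

Assembling the blocks gives a Jordan form
J =
  [-3,  1,  0,  0,  0]
  [ 0, -3,  1,  0,  0]
  [ 0,  0, -3,  0,  0]
  [ 0,  0,  0, -3,  0]
  [ 0,  0,  0,  0, -3]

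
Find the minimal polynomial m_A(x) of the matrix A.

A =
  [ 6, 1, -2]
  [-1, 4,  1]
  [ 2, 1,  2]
x^3 - 12*x^2 + 48*x - 64

The characteristic polynomial is χ_A(x) = (x - 4)^3, so the eigenvalues are known. The minimal polynomial is
  m_A(x) = Π_λ (x − λ)^{k_λ}
where k_λ is the size of the *largest* Jordan block for λ (equivalently, the smallest k with (A − λI)^k v = 0 for every generalised eigenvector v of λ).

  λ = 4: largest Jordan block has size 3, contributing (x − 4)^3

So m_A(x) = (x - 4)^3 = x^3 - 12*x^2 + 48*x - 64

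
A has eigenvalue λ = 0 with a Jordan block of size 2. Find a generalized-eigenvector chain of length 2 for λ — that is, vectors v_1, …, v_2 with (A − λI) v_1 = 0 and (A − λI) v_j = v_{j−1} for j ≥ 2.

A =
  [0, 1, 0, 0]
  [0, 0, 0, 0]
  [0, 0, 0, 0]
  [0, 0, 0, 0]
A Jordan chain for λ = 0 of length 2:
v_1 = (1, 0, 0, 0)ᵀ
v_2 = (0, 1, 0, 0)ᵀ

Let N = A − (0)·I. We want v_2 with N^2 v_2 = 0 but N^1 v_2 ≠ 0; then v_{j-1} := N · v_j for j = 2, …, 2.

Pick v_2 = (0, 1, 0, 0)ᵀ.
Then v_1 = N · v_2 = (1, 0, 0, 0)ᵀ.

Sanity check: (A − (0)·I) v_1 = (0, 0, 0, 0)ᵀ = 0. ✓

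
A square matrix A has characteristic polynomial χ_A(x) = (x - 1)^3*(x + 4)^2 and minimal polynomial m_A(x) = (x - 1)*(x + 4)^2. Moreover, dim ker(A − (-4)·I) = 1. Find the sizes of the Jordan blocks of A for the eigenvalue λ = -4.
Block sizes for λ = -4: [2]

Step 1 — from the characteristic polynomial, algebraic multiplicity of λ = -4 is 2. From dim ker(A − (-4)·I) = 1, there are exactly 1 Jordan blocks for λ = -4.
Step 2 — from the minimal polynomial, the factor (x + 4)^2 tells us the largest block for λ = -4 has size 2.
Step 3 — with total size 2, 1 blocks, and largest block 2, the block sizes (in nonincreasing order) are [2].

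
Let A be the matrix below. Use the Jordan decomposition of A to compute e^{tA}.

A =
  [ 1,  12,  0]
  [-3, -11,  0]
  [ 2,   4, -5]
e^{tA} =
  [6*t*exp(-5*t) + exp(-5*t), 12*t*exp(-5*t), 0]
  [-3*t*exp(-5*t), -6*t*exp(-5*t) + exp(-5*t), 0]
  [2*t*exp(-5*t), 4*t*exp(-5*t), exp(-5*t)]

Strategy: write A = P · J · P⁻¹ where J is a Jordan canonical form, so e^{tA} = P · e^{tJ} · P⁻¹, and e^{tJ} can be computed block-by-block.

A has Jordan form
J =
  [-5,  1,  0]
  [ 0, -5,  0]
  [ 0,  0, -5]
(up to reordering of blocks).

Per-block formulas:
  For a 2×2 Jordan block J_2(-5): exp(t · J_2(-5)) = e^(-5t)·(I + t·N), where N is the 2×2 nilpotent shift.
  For a 1×1 block at λ = -5: exp(t · [-5]) = [e^(-5t)].

After assembling e^{tJ} and conjugating by P, we get:

e^{tA} =
  [6*t*exp(-5*t) + exp(-5*t), 12*t*exp(-5*t), 0]
  [-3*t*exp(-5*t), -6*t*exp(-5*t) + exp(-5*t), 0]
  [2*t*exp(-5*t), 4*t*exp(-5*t), exp(-5*t)]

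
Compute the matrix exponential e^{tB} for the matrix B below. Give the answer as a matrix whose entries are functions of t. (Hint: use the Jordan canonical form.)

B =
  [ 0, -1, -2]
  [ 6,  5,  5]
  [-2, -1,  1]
e^{tB} =
  [t^2*exp(2*t) - 2*t*exp(2*t) + exp(2*t), t^2*exp(2*t)/2 - t*exp(2*t), t^2*exp(2*t)/2 - 2*t*exp(2*t)]
  [-2*t^2*exp(2*t) + 6*t*exp(2*t), -t^2*exp(2*t) + 3*t*exp(2*t) + exp(2*t), -t^2*exp(2*t) + 5*t*exp(2*t)]
  [-2*t*exp(2*t), -t*exp(2*t), -t*exp(2*t) + exp(2*t)]

Strategy: write B = P · J · P⁻¹ where J is a Jordan canonical form, so e^{tB} = P · e^{tJ} · P⁻¹, and e^{tJ} can be computed block-by-block.

B has Jordan form
J =
  [2, 1, 0]
  [0, 2, 1]
  [0, 0, 2]
(up to reordering of blocks).

Per-block formulas:
  For a 3×3 Jordan block J_3(2): exp(t · J_3(2)) = e^(2t)·(I + t·N + (t^2/2)·N^2), where N is the 3×3 nilpotent shift.

After assembling e^{tJ} and conjugating by P, we get:

e^{tB} =
  [t^2*exp(2*t) - 2*t*exp(2*t) + exp(2*t), t^2*exp(2*t)/2 - t*exp(2*t), t^2*exp(2*t)/2 - 2*t*exp(2*t)]
  [-2*t^2*exp(2*t) + 6*t*exp(2*t), -t^2*exp(2*t) + 3*t*exp(2*t) + exp(2*t), -t^2*exp(2*t) + 5*t*exp(2*t)]
  [-2*t*exp(2*t), -t*exp(2*t), -t*exp(2*t) + exp(2*t)]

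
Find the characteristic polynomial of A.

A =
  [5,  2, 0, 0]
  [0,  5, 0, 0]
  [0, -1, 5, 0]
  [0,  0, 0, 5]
x^4 - 20*x^3 + 150*x^2 - 500*x + 625

Expanding det(x·I − A) (e.g. by cofactor expansion or by noting that A is similar to its Jordan form J, which has the same characteristic polynomial as A) gives
  χ_A(x) = x^4 - 20*x^3 + 150*x^2 - 500*x + 625
which factors as (x - 5)^4. The eigenvalues (with algebraic multiplicities) are λ = 5 with multiplicity 4.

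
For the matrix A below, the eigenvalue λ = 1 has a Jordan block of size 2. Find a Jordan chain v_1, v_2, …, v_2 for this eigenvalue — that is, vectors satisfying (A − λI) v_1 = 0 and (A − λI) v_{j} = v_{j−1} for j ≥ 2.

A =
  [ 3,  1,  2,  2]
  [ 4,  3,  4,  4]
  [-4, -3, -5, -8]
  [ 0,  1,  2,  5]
A Jordan chain for λ = 1 of length 2:
v_1 = (1, 2, -3, 1)ᵀ
v_2 = (0, 1, 0, 0)ᵀ

Let N = A − (1)·I. We want v_2 with N^2 v_2 = 0 but N^1 v_2 ≠ 0; then v_{j-1} := N · v_j for j = 2, …, 2.

Pick v_2 = (0, 1, 0, 0)ᵀ.
Then v_1 = N · v_2 = (1, 2, -3, 1)ᵀ.

Sanity check: (A − (1)·I) v_1 = (0, 0, 0, 0)ᵀ = 0. ✓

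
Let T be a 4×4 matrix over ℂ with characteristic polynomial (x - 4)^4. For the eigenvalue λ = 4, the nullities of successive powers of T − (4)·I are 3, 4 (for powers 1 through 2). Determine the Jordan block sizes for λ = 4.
Block sizes for λ = 4: [2, 1, 1]

From the dimensions of kernels of powers, the number of Jordan blocks of size at least j is d_j − d_{j−1} where d_j = dim ker(N^j) (with d_0 = 0). Computing the differences gives [3, 1].
The number of blocks of size exactly k is (#blocks of size ≥ k) − (#blocks of size ≥ k + 1), so the partition is: 2 block(s) of size 1, 1 block(s) of size 2.
In nonincreasing order the block sizes are [2, 1, 1].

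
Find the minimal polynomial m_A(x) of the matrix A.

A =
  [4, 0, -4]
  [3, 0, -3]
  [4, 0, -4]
x^2

The characteristic polynomial is χ_A(x) = x^3, so the eigenvalues are known. The minimal polynomial is
  m_A(x) = Π_λ (x − λ)^{k_λ}
where k_λ is the size of the *largest* Jordan block for λ (equivalently, the smallest k with (A − λI)^k v = 0 for every generalised eigenvector v of λ).

  λ = 0: largest Jordan block has size 2, contributing (x − 0)^2

So m_A(x) = x^2 = x^2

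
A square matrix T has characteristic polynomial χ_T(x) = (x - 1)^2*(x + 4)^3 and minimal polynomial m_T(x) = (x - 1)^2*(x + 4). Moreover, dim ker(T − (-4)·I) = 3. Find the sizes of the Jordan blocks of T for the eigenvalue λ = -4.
Block sizes for λ = -4: [1, 1, 1]

Step 1 — from the characteristic polynomial, algebraic multiplicity of λ = -4 is 3. From dim ker(T − (-4)·I) = 3, there are exactly 3 Jordan blocks for λ = -4.
Step 2 — from the minimal polynomial, the factor (x + 4) tells us the largest block for λ = -4 has size 1.
Step 3 — with total size 3, 3 blocks, and largest block 1, the block sizes (in nonincreasing order) are [1, 1, 1].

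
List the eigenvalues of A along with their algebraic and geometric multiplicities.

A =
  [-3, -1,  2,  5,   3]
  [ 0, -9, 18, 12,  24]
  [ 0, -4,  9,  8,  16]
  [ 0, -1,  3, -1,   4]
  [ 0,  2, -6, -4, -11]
λ = -3: alg = 5, geom = 3

Step 1 — factor the characteristic polynomial to read off the algebraic multiplicities:
  χ_A(x) = (x + 3)^5

Step 2 — compute geometric multiplicities via the rank-nullity identity g(λ) = n − rank(A − λI):
  rank(A − (-3)·I) = 2, so dim ker(A − (-3)·I) = n − 2 = 3

Summary:
  λ = -3: algebraic multiplicity = 5, geometric multiplicity = 3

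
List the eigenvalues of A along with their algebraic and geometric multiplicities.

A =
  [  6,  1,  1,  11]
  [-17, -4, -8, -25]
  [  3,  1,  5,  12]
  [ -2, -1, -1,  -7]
λ = -4: alg = 2, geom = 1; λ = 4: alg = 2, geom = 1

Step 1 — factor the characteristic polynomial to read off the algebraic multiplicities:
  χ_A(x) = (x - 4)^2*(x + 4)^2

Step 2 — compute geometric multiplicities via the rank-nullity identity g(λ) = n − rank(A − λI):
  rank(A − (-4)·I) = 3, so dim ker(A − (-4)·I) = n − 3 = 1
  rank(A − (4)·I) = 3, so dim ker(A − (4)·I) = n − 3 = 1

Summary:
  λ = -4: algebraic multiplicity = 2, geometric multiplicity = 1
  λ = 4: algebraic multiplicity = 2, geometric multiplicity = 1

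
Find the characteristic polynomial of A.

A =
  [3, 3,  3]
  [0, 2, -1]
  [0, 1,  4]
x^3 - 9*x^2 + 27*x - 27

Expanding det(x·I − A) (e.g. by cofactor expansion or by noting that A is similar to its Jordan form J, which has the same characteristic polynomial as A) gives
  χ_A(x) = x^3 - 9*x^2 + 27*x - 27
which factors as (x - 3)^3. The eigenvalues (with algebraic multiplicities) are λ = 3 with multiplicity 3.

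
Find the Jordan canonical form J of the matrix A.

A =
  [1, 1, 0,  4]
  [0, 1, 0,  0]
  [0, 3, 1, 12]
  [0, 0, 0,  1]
J_2(1) ⊕ J_1(1) ⊕ J_1(1)

The characteristic polynomial is
  det(x·I − A) = x^4 - 4*x^3 + 6*x^2 - 4*x + 1 = (x - 1)^4

Eigenvalues and multiplicities (the geometric multiplicity of λ is n − rank(A − λI), which equals the number of Jordan blocks for λ):
  λ = 1: algebraic multiplicity = 4, geometric multiplicity = 3

Determining the block sizes for each eigenvalue:
  λ = 1: 3 blocks summing to 4 forces exactly one block of size 2 and the rest size 1 → block sizes [2, 1, 1]

Assembling the blocks gives a Jordan form
J =
  [1, 1, 0, 0]
  [0, 1, 0, 0]
  [0, 0, 1, 0]
  [0, 0, 0, 1]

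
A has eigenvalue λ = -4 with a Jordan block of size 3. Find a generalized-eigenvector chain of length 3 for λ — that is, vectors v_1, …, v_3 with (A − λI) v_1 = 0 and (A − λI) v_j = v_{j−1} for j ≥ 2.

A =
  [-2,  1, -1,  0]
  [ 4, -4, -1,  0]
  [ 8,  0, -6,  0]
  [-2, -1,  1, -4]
A Jordan chain for λ = -4 of length 3:
v_1 = (2, 4, 8, -2)ᵀ
v_2 = (1, 0, 0, -1)ᵀ
v_3 = (0, 1, 0, 0)ᵀ

Let N = A − (-4)·I. We want v_3 with N^3 v_3 = 0 but N^2 v_3 ≠ 0; then v_{j-1} := N · v_j for j = 3, …, 2.

Pick v_3 = (0, 1, 0, 0)ᵀ.
Then v_2 = N · v_3 = (1, 0, 0, -1)ᵀ.
Then v_1 = N · v_2 = (2, 4, 8, -2)ᵀ.

Sanity check: (A − (-4)·I) v_1 = (0, 0, 0, 0)ᵀ = 0. ✓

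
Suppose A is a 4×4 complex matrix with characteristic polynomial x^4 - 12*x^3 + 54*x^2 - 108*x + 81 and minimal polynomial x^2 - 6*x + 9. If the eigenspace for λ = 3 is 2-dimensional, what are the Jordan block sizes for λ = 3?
Block sizes for λ = 3: [2, 2]

Step 1 — from the characteristic polynomial, algebraic multiplicity of λ = 3 is 4. From dim ker(A − (3)·I) = 2, there are exactly 2 Jordan blocks for λ = 3.
Step 2 — from the minimal polynomial, the factor (x − 3)^2 tells us the largest block for λ = 3 has size 2.
Step 3 — with total size 4, 2 blocks, and largest block 2, the block sizes (in nonincreasing order) are [2, 2].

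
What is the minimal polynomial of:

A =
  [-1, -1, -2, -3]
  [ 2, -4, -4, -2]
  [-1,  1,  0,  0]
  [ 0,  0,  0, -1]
x^3 + 4*x^2 + 5*x + 2

The characteristic polynomial is χ_A(x) = (x + 1)^2*(x + 2)^2, so the eigenvalues are known. The minimal polynomial is
  m_A(x) = Π_λ (x − λ)^{k_λ}
where k_λ is the size of the *largest* Jordan block for λ (equivalently, the smallest k with (A − λI)^k v = 0 for every generalised eigenvector v of λ).

  λ = -2: largest Jordan block has size 1, contributing (x + 2)
  λ = -1: largest Jordan block has size 2, contributing (x + 1)^2

So m_A(x) = (x + 1)^2*(x + 2) = x^3 + 4*x^2 + 5*x + 2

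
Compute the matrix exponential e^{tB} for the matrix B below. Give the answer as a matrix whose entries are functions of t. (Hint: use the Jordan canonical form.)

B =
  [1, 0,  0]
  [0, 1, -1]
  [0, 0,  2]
e^{tB} =
  [exp(t), 0, 0]
  [0, exp(t), -exp(2*t) + exp(t)]
  [0, 0, exp(2*t)]

Strategy: write B = P · J · P⁻¹ where J is a Jordan canonical form, so e^{tB} = P · e^{tJ} · P⁻¹, and e^{tJ} can be computed block-by-block.

B has Jordan form
J =
  [1, 0, 0]
  [0, 1, 0]
  [0, 0, 2]
(up to reordering of blocks).

Per-block formulas:
  For a 1×1 block at λ = 1: exp(t · [1]) = [e^(1t)].
  For a 1×1 block at λ = 2: exp(t · [2]) = [e^(2t)].

After assembling e^{tJ} and conjugating by P, we get:

e^{tB} =
  [exp(t), 0, 0]
  [0, exp(t), -exp(2*t) + exp(t)]
  [0, 0, exp(2*t)]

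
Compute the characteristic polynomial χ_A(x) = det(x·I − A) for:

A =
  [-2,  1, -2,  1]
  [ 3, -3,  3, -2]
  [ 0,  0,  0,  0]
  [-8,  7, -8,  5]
x^4

Expanding det(x·I − A) (e.g. by cofactor expansion or by noting that A is similar to its Jordan form J, which has the same characteristic polynomial as A) gives
  χ_A(x) = x^4
which factors as x^4. The eigenvalues (with algebraic multiplicities) are λ = 0 with multiplicity 4.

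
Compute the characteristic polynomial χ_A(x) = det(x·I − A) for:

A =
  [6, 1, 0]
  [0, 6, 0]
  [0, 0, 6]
x^3 - 18*x^2 + 108*x - 216

Expanding det(x·I − A) (e.g. by cofactor expansion or by noting that A is similar to its Jordan form J, which has the same characteristic polynomial as A) gives
  χ_A(x) = x^3 - 18*x^2 + 108*x - 216
which factors as (x - 6)^3. The eigenvalues (with algebraic multiplicities) are λ = 6 with multiplicity 3.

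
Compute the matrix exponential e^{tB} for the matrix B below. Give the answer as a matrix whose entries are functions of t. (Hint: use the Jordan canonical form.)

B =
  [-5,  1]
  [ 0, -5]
e^{tB} =
  [exp(-5*t), t*exp(-5*t)]
  [0, exp(-5*t)]

Strategy: write B = P · J · P⁻¹ where J is a Jordan canonical form, so e^{tB} = P · e^{tJ} · P⁻¹, and e^{tJ} can be computed block-by-block.

B has Jordan form
J =
  [-5,  1]
  [ 0, -5]
(up to reordering of blocks).

Per-block formulas:
  For a 2×2 Jordan block J_2(-5): exp(t · J_2(-5)) = e^(-5t)·(I + t·N), where N is the 2×2 nilpotent shift.

After assembling e^{tJ} and conjugating by P, we get:

e^{tB} =
  [exp(-5*t), t*exp(-5*t)]
  [0, exp(-5*t)]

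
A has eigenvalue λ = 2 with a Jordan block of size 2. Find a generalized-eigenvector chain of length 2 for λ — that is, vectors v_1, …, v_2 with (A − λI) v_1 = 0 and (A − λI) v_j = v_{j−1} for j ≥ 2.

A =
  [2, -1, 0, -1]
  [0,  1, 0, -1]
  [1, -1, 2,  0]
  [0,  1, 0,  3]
A Jordan chain for λ = 2 of length 2:
v_1 = (0, 0, 1, 0)ᵀ
v_2 = (1, 0, 0, 0)ᵀ

Let N = A − (2)·I. We want v_2 with N^2 v_2 = 0 but N^1 v_2 ≠ 0; then v_{j-1} := N · v_j for j = 2, …, 2.

Pick v_2 = (1, 0, 0, 0)ᵀ.
Then v_1 = N · v_2 = (0, 0, 1, 0)ᵀ.

Sanity check: (A − (2)·I) v_1 = (0, 0, 0, 0)ᵀ = 0. ✓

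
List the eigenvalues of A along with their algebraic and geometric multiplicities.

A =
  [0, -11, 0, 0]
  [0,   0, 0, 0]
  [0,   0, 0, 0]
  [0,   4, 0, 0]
λ = 0: alg = 4, geom = 3

Step 1 — factor the characteristic polynomial to read off the algebraic multiplicities:
  χ_A(x) = x^4

Step 2 — compute geometric multiplicities via the rank-nullity identity g(λ) = n − rank(A − λI):
  rank(A − (0)·I) = 1, so dim ker(A − (0)·I) = n − 1 = 3

Summary:
  λ = 0: algebraic multiplicity = 4, geometric multiplicity = 3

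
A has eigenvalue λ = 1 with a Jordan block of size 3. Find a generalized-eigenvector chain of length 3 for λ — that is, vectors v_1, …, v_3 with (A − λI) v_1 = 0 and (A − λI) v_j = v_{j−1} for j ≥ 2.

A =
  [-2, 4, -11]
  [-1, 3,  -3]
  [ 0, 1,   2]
A Jordan chain for λ = 1 of length 3:
v_1 = (5, 1, -1)ᵀ
v_2 = (-3, -1, 0)ᵀ
v_3 = (1, 0, 0)ᵀ

Let N = A − (1)·I. We want v_3 with N^3 v_3 = 0 but N^2 v_3 ≠ 0; then v_{j-1} := N · v_j for j = 3, …, 2.

Pick v_3 = (1, 0, 0)ᵀ.
Then v_2 = N · v_3 = (-3, -1, 0)ᵀ.
Then v_1 = N · v_2 = (5, 1, -1)ᵀ.

Sanity check: (A − (1)·I) v_1 = (0, 0, 0)ᵀ = 0. ✓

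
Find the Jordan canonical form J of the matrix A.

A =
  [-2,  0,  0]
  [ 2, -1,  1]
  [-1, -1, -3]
J_3(-2)

The characteristic polynomial is
  det(x·I − A) = x^3 + 6*x^2 + 12*x + 8 = (x + 2)^3

Eigenvalues and multiplicities (the geometric multiplicity of λ is n − rank(A − λI), which equals the number of Jordan blocks for λ):
  λ = -2: algebraic multiplicity = 3, geometric multiplicity = 1

Determining the block sizes for each eigenvalue:
  λ = -2: one block (gm = 1), so the single block has size am = 3 → block sizes [3]

Assembling the blocks gives a Jordan form
J =
  [-2,  1,  0]
  [ 0, -2,  1]
  [ 0,  0, -2]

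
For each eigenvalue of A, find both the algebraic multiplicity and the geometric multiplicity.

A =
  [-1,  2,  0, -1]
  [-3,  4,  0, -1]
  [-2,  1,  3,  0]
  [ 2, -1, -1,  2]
λ = 2: alg = 4, geom = 2

Step 1 — factor the characteristic polynomial to read off the algebraic multiplicities:
  χ_A(x) = (x - 2)^4

Step 2 — compute geometric multiplicities via the rank-nullity identity g(λ) = n − rank(A − λI):
  rank(A − (2)·I) = 2, so dim ker(A − (2)·I) = n − 2 = 2

Summary:
  λ = 2: algebraic multiplicity = 4, geometric multiplicity = 2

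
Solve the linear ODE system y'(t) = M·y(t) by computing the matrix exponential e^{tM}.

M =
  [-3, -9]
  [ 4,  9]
e^{tM} =
  [-6*t*exp(3*t) + exp(3*t), -9*t*exp(3*t)]
  [4*t*exp(3*t), 6*t*exp(3*t) + exp(3*t)]

Strategy: write M = P · J · P⁻¹ where J is a Jordan canonical form, so e^{tM} = P · e^{tJ} · P⁻¹, and e^{tJ} can be computed block-by-block.

M has Jordan form
J =
  [3, 1]
  [0, 3]
(up to reordering of blocks).

Per-block formulas:
  For a 2×2 Jordan block J_2(3): exp(t · J_2(3)) = e^(3t)·(I + t·N), where N is the 2×2 nilpotent shift.

After assembling e^{tJ} and conjugating by P, we get:

e^{tM} =
  [-6*t*exp(3*t) + exp(3*t), -9*t*exp(3*t)]
  [4*t*exp(3*t), 6*t*exp(3*t) + exp(3*t)]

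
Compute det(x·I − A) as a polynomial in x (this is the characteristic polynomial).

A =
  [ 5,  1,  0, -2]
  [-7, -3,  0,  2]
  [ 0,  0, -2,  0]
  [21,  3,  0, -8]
x^4 + 8*x^3 + 24*x^2 + 32*x + 16

Expanding det(x·I − A) (e.g. by cofactor expansion or by noting that A is similar to its Jordan form J, which has the same characteristic polynomial as A) gives
  χ_A(x) = x^4 + 8*x^3 + 24*x^2 + 32*x + 16
which factors as (x + 2)^4. The eigenvalues (with algebraic multiplicities) are λ = -2 with multiplicity 4.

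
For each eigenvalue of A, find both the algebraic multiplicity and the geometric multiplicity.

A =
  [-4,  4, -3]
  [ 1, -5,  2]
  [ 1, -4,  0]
λ = -3: alg = 3, geom = 1

Step 1 — factor the characteristic polynomial to read off the algebraic multiplicities:
  χ_A(x) = (x + 3)^3

Step 2 — compute geometric multiplicities via the rank-nullity identity g(λ) = n − rank(A − λI):
  rank(A − (-3)·I) = 2, so dim ker(A − (-3)·I) = n − 2 = 1

Summary:
  λ = -3: algebraic multiplicity = 3, geometric multiplicity = 1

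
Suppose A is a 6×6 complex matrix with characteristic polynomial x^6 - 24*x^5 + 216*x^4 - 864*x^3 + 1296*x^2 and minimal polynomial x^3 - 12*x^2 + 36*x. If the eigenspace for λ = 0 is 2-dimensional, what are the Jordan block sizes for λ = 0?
Block sizes for λ = 0: [1, 1]

Step 1 — from the characteristic polynomial, algebraic multiplicity of λ = 0 is 2. From dim ker(A − (0)·I) = 2, there are exactly 2 Jordan blocks for λ = 0.
Step 2 — from the minimal polynomial, the factor (x − 0) tells us the largest block for λ = 0 has size 1.
Step 3 — with total size 2, 2 blocks, and largest block 1, the block sizes (in nonincreasing order) are [1, 1].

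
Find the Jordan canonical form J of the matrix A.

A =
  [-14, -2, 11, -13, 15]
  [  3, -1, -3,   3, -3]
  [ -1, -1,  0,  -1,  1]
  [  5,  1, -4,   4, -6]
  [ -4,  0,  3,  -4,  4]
J_1(-4) ⊕ J_2(-1) ⊕ J_1(-1) ⊕ J_1(0)

The characteristic polynomial is
  det(x·I − A) = x^5 + 7*x^4 + 15*x^3 + 13*x^2 + 4*x = x*(x + 1)^3*(x + 4)

Eigenvalues and multiplicities (the geometric multiplicity of λ is n − rank(A − λI), which equals the number of Jordan blocks for λ):
  λ = -4: algebraic multiplicity = 1, geometric multiplicity = 1
  λ = -1: algebraic multiplicity = 3, geometric multiplicity = 2
  λ = 0: algebraic multiplicity = 1, geometric multiplicity = 1

Determining the block sizes for each eigenvalue:
  λ = -4: one block (gm = 1), so the single block has size am = 1 → block sizes [1]
  λ = -1: 2 blocks summing to 3 forces exactly one block of size 2 and the rest size 1 → block sizes [2, 1]
  λ = 0: one block (gm = 1), so the single block has size am = 1 → block sizes [1]

Assembling the blocks gives a Jordan form
J =
  [-4,  0,  0,  0, 0]
  [ 0, -1,  1,  0, 0]
  [ 0,  0, -1,  0, 0]
  [ 0,  0,  0, -1, 0]
  [ 0,  0,  0,  0, 0]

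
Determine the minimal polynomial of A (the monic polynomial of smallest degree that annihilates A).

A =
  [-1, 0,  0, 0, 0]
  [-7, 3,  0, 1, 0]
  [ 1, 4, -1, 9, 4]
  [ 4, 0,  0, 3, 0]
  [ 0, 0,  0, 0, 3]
x^3 - 5*x^2 + 3*x + 9

The characteristic polynomial is χ_A(x) = (x - 3)^3*(x + 1)^2, so the eigenvalues are known. The minimal polynomial is
  m_A(x) = Π_λ (x − λ)^{k_λ}
where k_λ is the size of the *largest* Jordan block for λ (equivalently, the smallest k with (A − λI)^k v = 0 for every generalised eigenvector v of λ).

  λ = -1: largest Jordan block has size 1, contributing (x + 1)
  λ = 3: largest Jordan block has size 2, contributing (x − 3)^2

So m_A(x) = (x - 3)^2*(x + 1) = x^3 - 5*x^2 + 3*x + 9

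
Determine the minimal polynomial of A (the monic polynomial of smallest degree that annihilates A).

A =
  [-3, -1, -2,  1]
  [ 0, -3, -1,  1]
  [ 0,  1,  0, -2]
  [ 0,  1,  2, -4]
x^3 + 7*x^2 + 16*x + 12

The characteristic polynomial is χ_A(x) = (x + 2)^2*(x + 3)^2, so the eigenvalues are known. The minimal polynomial is
  m_A(x) = Π_λ (x − λ)^{k_λ}
where k_λ is the size of the *largest* Jordan block for λ (equivalently, the smallest k with (A − λI)^k v = 0 for every generalised eigenvector v of λ).

  λ = -3: largest Jordan block has size 1, contributing (x + 3)
  λ = -2: largest Jordan block has size 2, contributing (x + 2)^2

So m_A(x) = (x + 2)^2*(x + 3) = x^3 + 7*x^2 + 16*x + 12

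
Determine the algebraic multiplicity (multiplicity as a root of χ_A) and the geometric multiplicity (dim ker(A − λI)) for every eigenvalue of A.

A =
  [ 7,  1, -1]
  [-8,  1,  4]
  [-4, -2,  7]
λ = 5: alg = 3, geom = 2

Step 1 — factor the characteristic polynomial to read off the algebraic multiplicities:
  χ_A(x) = (x - 5)^3

Step 2 — compute geometric multiplicities via the rank-nullity identity g(λ) = n − rank(A − λI):
  rank(A − (5)·I) = 1, so dim ker(A − (5)·I) = n − 1 = 2

Summary:
  λ = 5: algebraic multiplicity = 3, geometric multiplicity = 2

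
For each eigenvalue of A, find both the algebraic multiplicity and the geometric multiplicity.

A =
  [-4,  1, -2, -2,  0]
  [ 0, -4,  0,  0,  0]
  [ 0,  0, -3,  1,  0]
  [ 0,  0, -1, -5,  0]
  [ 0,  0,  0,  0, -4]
λ = -4: alg = 5, geom = 3

Step 1 — factor the characteristic polynomial to read off the algebraic multiplicities:
  χ_A(x) = (x + 4)^5

Step 2 — compute geometric multiplicities via the rank-nullity identity g(λ) = n − rank(A − λI):
  rank(A − (-4)·I) = 2, so dim ker(A − (-4)·I) = n − 2 = 3

Summary:
  λ = -4: algebraic multiplicity = 5, geometric multiplicity = 3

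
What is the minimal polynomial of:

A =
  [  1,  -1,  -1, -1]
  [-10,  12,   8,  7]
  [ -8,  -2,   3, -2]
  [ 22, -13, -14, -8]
x^4 - 8*x^3 + 6*x^2 + 40*x + 25

The characteristic polynomial is χ_A(x) = (x - 5)^2*(x + 1)^2, so the eigenvalues are known. The minimal polynomial is
  m_A(x) = Π_λ (x − λ)^{k_λ}
where k_λ is the size of the *largest* Jordan block for λ (equivalently, the smallest k with (A − λI)^k v = 0 for every generalised eigenvector v of λ).

  λ = -1: largest Jordan block has size 2, contributing (x + 1)^2
  λ = 5: largest Jordan block has size 2, contributing (x − 5)^2

So m_A(x) = (x - 5)^2*(x + 1)^2 = x^4 - 8*x^3 + 6*x^2 + 40*x + 25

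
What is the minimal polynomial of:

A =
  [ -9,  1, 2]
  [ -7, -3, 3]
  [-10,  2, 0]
x^3 + 12*x^2 + 48*x + 64

The characteristic polynomial is χ_A(x) = (x + 4)^3, so the eigenvalues are known. The minimal polynomial is
  m_A(x) = Π_λ (x − λ)^{k_λ}
where k_λ is the size of the *largest* Jordan block for λ (equivalently, the smallest k with (A − λI)^k v = 0 for every generalised eigenvector v of λ).

  λ = -4: largest Jordan block has size 3, contributing (x + 4)^3

So m_A(x) = (x + 4)^3 = x^3 + 12*x^2 + 48*x + 64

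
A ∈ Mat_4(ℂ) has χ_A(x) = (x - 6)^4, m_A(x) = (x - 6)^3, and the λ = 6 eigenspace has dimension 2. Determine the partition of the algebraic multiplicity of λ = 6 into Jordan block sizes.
Block sizes for λ = 6: [3, 1]

Step 1 — from the characteristic polynomial, algebraic multiplicity of λ = 6 is 4. From dim ker(A − (6)·I) = 2, there are exactly 2 Jordan blocks for λ = 6.
Step 2 — from the minimal polynomial, the factor (x − 6)^3 tells us the largest block for λ = 6 has size 3.
Step 3 — with total size 4, 2 blocks, and largest block 3, the block sizes (in nonincreasing order) are [3, 1].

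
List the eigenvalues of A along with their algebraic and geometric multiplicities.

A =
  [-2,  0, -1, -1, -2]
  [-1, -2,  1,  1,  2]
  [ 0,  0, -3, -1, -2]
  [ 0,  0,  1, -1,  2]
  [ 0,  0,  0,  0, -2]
λ = -2: alg = 5, geom = 3

Step 1 — factor the characteristic polynomial to read off the algebraic multiplicities:
  χ_A(x) = (x + 2)^5

Step 2 — compute geometric multiplicities via the rank-nullity identity g(λ) = n − rank(A − λI):
  rank(A − (-2)·I) = 2, so dim ker(A − (-2)·I) = n − 2 = 3

Summary:
  λ = -2: algebraic multiplicity = 5, geometric multiplicity = 3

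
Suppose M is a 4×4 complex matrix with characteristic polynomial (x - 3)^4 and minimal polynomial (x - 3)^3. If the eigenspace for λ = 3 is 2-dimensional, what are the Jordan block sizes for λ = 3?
Block sizes for λ = 3: [3, 1]

Step 1 — from the characteristic polynomial, algebraic multiplicity of λ = 3 is 4. From dim ker(M − (3)·I) = 2, there are exactly 2 Jordan blocks for λ = 3.
Step 2 — from the minimal polynomial, the factor (x − 3)^3 tells us the largest block for λ = 3 has size 3.
Step 3 — with total size 4, 2 blocks, and largest block 3, the block sizes (in nonincreasing order) are [3, 1].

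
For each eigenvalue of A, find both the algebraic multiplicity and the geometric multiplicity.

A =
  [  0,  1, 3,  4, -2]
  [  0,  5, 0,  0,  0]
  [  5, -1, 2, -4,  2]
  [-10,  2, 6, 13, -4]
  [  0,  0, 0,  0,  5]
λ = 5: alg = 5, geom = 4

Step 1 — factor the characteristic polynomial to read off the algebraic multiplicities:
  χ_A(x) = (x - 5)^5

Step 2 — compute geometric multiplicities via the rank-nullity identity g(λ) = n − rank(A − λI):
  rank(A − (5)·I) = 1, so dim ker(A − (5)·I) = n − 1 = 4

Summary:
  λ = 5: algebraic multiplicity = 5, geometric multiplicity = 4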